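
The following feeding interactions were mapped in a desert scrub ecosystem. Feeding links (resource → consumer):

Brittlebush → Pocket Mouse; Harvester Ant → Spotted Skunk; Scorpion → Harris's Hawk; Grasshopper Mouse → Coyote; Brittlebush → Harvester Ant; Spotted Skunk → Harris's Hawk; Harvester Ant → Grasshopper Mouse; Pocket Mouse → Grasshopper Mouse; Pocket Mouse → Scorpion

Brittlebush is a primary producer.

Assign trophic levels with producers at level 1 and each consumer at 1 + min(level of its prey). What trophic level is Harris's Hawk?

Trophic level 4

Brittlebush is a producer → level 1.
Harvester Ant eats Brittlebush → level 2.
Spotted Skunk eats Harvester Ant → level 3.
Harris's Hawk eats Spotted Skunk → level 4.
No prey of Harris's Hawk is below level 3, so 4 is the minimum.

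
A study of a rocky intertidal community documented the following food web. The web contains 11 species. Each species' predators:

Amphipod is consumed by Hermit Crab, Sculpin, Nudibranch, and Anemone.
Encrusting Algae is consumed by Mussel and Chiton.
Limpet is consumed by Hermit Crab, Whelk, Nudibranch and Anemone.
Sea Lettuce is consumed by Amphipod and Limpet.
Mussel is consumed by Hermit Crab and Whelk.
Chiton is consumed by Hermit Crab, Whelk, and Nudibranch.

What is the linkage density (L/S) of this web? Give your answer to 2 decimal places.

L/S = 1.55

There are L = 17 links among S = 11 species.
L/S = 17/11 = 1.5455 ≈ 1.55.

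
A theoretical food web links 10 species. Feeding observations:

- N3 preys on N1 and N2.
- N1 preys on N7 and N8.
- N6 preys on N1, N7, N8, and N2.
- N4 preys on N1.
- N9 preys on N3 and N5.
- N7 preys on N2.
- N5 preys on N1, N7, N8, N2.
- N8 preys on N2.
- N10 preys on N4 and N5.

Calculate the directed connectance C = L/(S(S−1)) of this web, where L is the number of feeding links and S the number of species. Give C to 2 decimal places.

The web has S = 10 species and L = 19 feeding links.
C = L / (S(S−1)) = 19 / 90 = 0.2111 ≈ 0.21.

C = 0.21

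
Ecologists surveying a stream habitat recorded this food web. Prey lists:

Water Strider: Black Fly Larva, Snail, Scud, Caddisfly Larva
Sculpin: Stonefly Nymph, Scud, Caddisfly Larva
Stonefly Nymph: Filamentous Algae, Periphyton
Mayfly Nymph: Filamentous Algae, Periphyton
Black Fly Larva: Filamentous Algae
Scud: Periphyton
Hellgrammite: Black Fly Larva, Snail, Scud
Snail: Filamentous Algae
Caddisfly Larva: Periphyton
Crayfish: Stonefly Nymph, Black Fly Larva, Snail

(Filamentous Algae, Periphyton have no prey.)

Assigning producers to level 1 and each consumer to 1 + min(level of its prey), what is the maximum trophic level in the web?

Producers (level 1): Filamentous Algae, Periphyton.
Following each consumer down to its lowest-level prey: Filamentous Algae → Stonefly Nymph → Crayfish (levels 1 through 3).
All prey of Crayfish (Stonefly Nymph 2, Black Fly Larva 2, Snail 2) are at level 2 or above, so Crayfish is at level 1 + 2 = 3.
Every consumer has at least one prey at level 2 or below, so none exceeds level 3.

3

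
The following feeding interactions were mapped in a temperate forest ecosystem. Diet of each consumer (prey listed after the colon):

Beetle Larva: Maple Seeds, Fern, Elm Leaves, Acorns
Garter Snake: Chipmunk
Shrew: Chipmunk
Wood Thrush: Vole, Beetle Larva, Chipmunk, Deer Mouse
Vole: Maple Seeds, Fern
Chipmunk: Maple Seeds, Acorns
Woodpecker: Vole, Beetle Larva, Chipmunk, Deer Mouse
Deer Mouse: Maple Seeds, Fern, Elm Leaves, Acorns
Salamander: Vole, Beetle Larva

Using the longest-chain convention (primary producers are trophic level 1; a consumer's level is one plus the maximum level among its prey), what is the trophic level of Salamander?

Trophic level 3

Maple Seeds is a producer → level 1.
Vole eats Maple Seeds (level 1); other prey at levels: Fern 1 → level 2.
Salamander eats Vole (level 2); other prey at levels: Beetle Larva 2 → level 3.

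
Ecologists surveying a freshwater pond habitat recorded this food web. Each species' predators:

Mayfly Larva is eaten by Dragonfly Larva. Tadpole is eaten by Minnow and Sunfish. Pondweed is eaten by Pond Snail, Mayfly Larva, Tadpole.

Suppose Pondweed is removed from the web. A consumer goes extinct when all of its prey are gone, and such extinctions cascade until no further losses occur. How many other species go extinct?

Remove Pondweed.
Round 1: Tadpole (all prey gone), Pond Snail (all prey gone), Mayfly Larva (all prey gone) → extinct.
Round 2: Sunfish (all prey gone), Minnow (all prey gone), Dragonfly Larva (all prey gone) → extinct.
No further losses. Total secondary extinctions: 6.

6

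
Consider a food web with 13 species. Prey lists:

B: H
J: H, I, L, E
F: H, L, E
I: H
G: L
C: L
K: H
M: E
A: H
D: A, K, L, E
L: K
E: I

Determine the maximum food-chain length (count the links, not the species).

One longest chain: H → K → L → J.
It has 4 species and 3 links.

3 links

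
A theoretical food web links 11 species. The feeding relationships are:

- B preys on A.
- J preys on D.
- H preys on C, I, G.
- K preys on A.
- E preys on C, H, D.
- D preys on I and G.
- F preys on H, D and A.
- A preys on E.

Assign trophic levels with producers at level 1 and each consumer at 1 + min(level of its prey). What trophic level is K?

Trophic level 4

C is a producer → level 1.
E eats C → level 2.
A eats E → level 3.
K eats A → level 4.
No prey of K is below level 3, so 4 is the minimum.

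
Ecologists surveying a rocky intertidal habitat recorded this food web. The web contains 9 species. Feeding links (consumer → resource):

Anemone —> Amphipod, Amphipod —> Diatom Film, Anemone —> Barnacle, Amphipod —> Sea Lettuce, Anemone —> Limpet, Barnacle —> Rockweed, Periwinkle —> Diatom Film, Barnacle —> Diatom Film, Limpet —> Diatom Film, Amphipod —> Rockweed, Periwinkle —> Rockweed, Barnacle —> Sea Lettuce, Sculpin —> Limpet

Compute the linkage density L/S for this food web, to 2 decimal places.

There are L = 13 links among S = 9 species.
L/S = 13/9 = 1.4444 ≈ 1.44.

L/S = 1.44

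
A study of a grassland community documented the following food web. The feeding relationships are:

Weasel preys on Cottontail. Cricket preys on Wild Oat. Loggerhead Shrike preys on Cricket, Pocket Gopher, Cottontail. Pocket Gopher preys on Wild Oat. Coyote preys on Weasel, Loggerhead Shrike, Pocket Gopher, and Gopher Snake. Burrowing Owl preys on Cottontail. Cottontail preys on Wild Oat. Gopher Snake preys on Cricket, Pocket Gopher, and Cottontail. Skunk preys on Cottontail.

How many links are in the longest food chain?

One longest chain: Wild Oat → Pocket Gopher → Loggerhead Shrike → Coyote.
It has 4 species and 3 links.

3 links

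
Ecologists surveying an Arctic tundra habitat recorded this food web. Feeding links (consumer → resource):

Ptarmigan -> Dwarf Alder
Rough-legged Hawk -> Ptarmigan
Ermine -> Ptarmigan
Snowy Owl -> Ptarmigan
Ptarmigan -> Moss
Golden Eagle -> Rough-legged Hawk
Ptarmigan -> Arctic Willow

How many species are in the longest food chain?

4 species

One longest chain: Moss → Ptarmigan → Rough-legged Hawk → Golden Eagle.
It has 4 species and 3 links.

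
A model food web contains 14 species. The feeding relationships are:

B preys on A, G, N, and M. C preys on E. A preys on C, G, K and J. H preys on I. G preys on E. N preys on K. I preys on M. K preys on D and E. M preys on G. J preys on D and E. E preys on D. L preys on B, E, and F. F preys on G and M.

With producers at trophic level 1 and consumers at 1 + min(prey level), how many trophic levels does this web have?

Producers (level 1): D.
Following each consumer down to its lowest-level prey: D → E → G → M → I → H (levels 1 through 6).
All prey of H (I 5) are at level 5 or above, so H is at level 1 + 5 = 6.
Every consumer has at least one prey at level 5 or below, so none exceeds level 6.

6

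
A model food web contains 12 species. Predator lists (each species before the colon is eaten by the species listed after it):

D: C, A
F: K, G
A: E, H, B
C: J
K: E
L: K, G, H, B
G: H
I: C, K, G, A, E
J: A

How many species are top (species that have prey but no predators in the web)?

Top species (has prey, but nothing eats it): E, H, B.
Count: 3.

3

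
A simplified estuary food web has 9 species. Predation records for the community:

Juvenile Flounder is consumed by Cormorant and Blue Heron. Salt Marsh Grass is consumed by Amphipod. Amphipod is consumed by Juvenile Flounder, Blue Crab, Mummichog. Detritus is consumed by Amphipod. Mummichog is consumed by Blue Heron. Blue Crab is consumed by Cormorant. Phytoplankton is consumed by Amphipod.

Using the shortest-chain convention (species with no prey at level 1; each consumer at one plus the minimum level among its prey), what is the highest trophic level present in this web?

Basal resources (level 1): Salt Marsh Grass, Detritus, Phytoplankton.
Following each consumer down to its lowest-level prey: Salt Marsh Grass → Amphipod → Mummichog → Blue Heron (levels 1 through 4).
All prey of Blue Heron (Mummichog 3, Juvenile Flounder 3) are at level 3 or above, so Blue Heron is at level 1 + 3 = 4.
Every consumer has at least one prey at level 3 or below, so none exceeds level 4.

4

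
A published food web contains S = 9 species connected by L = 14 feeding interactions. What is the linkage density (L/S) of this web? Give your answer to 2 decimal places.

L/S = 1.56

There are L = 14 links among S = 9 species.
L/S = 14/9 = 1.5556 ≈ 1.56.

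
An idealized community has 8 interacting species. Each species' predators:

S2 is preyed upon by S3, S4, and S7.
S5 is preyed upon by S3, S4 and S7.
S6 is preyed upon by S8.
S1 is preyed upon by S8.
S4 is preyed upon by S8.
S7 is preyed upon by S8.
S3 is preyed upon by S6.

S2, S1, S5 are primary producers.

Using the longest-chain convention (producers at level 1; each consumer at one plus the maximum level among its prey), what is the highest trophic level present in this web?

Producers (level 1): S2, S1, S5.
S2 → S3 → S6 → S8 gives S8 level 4.
No species has a prey at level 4, so no species reaches level 5.

4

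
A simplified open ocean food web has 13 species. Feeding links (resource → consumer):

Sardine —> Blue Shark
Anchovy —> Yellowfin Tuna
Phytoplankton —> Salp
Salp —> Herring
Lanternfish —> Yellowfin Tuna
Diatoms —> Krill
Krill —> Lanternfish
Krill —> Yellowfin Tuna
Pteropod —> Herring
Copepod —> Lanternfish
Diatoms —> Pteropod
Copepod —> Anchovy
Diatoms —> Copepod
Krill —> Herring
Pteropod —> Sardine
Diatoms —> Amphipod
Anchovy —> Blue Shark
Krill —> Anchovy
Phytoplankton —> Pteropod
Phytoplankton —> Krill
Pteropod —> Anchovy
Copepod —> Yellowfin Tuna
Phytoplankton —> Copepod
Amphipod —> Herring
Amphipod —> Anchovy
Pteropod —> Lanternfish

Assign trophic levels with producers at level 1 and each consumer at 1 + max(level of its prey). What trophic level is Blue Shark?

Diatoms is a producer → level 1.
Pteropod eats Diatoms (level 1); other prey at levels: Phytoplankton 1 → level 2.
Sardine eats Pteropod → level 3.
Blue Shark eats Sardine (level 3); other prey at levels: Anchovy 3 → level 4.

Trophic level 4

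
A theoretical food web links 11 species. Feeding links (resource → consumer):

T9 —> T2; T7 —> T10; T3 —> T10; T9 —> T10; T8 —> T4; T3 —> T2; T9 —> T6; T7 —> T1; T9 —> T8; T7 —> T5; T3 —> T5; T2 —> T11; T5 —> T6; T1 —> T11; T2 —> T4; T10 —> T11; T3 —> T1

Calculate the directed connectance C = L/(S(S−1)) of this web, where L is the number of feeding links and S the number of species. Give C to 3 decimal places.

C = 0.155

The web has S = 11 species and L = 17 feeding links.
C = L / (S(S−1)) = 17 / 110 = 0.1545 ≈ 0.155.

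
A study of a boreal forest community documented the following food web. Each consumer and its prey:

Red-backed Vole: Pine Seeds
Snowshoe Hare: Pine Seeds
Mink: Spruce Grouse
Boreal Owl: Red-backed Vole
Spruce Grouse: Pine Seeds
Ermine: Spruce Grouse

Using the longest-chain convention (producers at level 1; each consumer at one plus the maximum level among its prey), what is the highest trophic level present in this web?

3

Producers (level 1): Pine Seeds.
Pine Seeds → Red-backed Vole → Boreal Owl gives Boreal Owl level 3.
No species has a prey at level 3, so no species reaches level 4.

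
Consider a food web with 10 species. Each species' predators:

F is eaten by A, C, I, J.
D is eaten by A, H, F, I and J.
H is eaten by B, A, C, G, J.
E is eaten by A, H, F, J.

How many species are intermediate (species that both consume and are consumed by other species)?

2

Intermediate species (has both prey and predators): F, H.
Count: 2.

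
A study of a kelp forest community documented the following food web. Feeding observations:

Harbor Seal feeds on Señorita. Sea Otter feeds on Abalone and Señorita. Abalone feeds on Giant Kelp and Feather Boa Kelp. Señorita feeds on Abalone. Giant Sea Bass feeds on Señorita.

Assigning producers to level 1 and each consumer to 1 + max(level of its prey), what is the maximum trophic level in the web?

Producers (level 1): Giant Kelp, Feather Boa Kelp.
Giant Kelp → Abalone → Señorita → Sea Otter gives Sea Otter level 4.
No species has a prey at level 4, so no species reaches level 5.

4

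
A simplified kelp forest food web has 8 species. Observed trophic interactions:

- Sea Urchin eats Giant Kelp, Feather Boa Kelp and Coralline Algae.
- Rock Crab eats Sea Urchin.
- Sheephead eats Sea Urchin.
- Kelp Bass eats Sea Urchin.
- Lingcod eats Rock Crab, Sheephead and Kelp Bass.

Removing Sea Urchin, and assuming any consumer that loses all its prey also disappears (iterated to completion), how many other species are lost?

Remove Sea Urchin.
Round 1: Kelp Bass (all prey gone), Sheephead (all prey gone), Rock Crab (all prey gone) → extinct.
Round 2: Lingcod (all prey gone) → extinct.
No further losses. Total secondary extinctions: 4.

4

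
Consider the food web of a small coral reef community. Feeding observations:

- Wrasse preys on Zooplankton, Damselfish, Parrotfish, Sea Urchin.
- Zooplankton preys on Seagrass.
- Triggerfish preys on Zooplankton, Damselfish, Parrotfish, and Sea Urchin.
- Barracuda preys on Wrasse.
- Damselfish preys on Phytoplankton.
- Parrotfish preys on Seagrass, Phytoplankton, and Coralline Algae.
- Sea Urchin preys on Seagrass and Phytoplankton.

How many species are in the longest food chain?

4 species

One longest chain: Phytoplankton → Sea Urchin → Wrasse → Barracuda.
It has 4 species and 3 links.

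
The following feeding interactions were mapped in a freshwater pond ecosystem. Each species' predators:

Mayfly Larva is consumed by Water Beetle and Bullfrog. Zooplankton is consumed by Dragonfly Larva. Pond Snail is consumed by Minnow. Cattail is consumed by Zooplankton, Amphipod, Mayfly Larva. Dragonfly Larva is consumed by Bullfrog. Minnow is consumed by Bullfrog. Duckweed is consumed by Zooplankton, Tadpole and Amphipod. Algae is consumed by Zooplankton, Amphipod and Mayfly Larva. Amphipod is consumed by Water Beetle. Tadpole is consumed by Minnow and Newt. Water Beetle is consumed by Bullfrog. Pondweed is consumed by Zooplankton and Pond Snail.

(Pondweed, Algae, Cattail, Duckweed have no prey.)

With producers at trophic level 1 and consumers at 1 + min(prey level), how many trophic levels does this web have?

3

Producers (level 1): Pondweed, Algae, Cattail, Duckweed.
Following each consumer down to its lowest-level prey: Duckweed → Tadpole → Newt (levels 1 through 3).
All prey of Newt (Tadpole 2) are at level 2 or above, so Newt is at level 1 + 2 = 3.
Every consumer has at least one prey at level 2 or below, so none exceeds level 3.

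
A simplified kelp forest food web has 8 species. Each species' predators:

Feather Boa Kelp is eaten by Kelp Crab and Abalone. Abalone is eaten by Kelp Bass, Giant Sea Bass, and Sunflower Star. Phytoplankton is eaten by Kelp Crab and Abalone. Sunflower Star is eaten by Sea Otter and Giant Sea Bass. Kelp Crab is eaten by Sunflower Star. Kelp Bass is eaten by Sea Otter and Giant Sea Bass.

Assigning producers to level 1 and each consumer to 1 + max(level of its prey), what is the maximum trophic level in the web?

Producers (level 1): Phytoplankton, Feather Boa Kelp.
Phytoplankton → Abalone → Sunflower Star → Giant Sea Bass gives Giant Sea Bass level 4.
No species has a prey at level 4, so no species reaches level 5.

4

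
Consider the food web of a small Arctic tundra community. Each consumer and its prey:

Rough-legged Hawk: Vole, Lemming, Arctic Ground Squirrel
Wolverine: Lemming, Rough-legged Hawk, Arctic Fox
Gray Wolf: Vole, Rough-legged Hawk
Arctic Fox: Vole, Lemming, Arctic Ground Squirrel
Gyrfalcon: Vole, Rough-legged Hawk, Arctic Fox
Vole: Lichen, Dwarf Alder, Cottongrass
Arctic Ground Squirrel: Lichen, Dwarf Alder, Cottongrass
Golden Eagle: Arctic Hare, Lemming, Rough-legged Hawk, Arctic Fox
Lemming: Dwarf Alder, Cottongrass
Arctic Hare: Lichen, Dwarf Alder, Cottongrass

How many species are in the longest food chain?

4 species

One longest chain: Lichen → Vole → Arctic Fox → Wolverine.
It has 4 species and 3 links.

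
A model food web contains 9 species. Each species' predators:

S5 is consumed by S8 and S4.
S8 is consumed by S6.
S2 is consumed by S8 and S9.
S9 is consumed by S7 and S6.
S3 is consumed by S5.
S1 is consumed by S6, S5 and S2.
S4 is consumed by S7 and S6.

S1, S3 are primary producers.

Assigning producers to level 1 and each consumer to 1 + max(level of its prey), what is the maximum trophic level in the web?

Producers (level 1): S1, S3.
S1 → S2 → S9 → S7 gives S7 level 4.
No species has a prey at level 4, so no species reaches level 5.

4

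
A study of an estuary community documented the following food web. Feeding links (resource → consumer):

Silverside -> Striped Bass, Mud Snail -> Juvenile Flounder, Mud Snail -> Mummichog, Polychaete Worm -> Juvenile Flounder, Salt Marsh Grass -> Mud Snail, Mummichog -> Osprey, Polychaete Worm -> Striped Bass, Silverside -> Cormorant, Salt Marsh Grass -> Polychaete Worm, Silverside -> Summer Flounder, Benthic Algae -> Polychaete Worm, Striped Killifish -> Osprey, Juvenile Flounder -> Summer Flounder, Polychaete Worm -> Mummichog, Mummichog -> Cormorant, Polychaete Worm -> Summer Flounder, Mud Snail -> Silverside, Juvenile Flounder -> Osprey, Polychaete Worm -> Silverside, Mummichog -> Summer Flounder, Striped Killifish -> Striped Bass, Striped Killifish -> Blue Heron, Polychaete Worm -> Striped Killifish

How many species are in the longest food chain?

4 species

One longest chain: Salt Marsh Grass → Mud Snail → Mummichog → Osprey.
It has 4 species and 3 links.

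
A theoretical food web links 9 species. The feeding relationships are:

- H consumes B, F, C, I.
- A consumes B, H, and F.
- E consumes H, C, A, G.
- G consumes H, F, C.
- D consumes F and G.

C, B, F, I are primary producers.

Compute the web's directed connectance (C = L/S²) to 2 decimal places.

C = 0.20

The web has S = 9 species and L = 16 feeding links.
C = L / S² = 16 / 81 = 0.1975 ≈ 0.20.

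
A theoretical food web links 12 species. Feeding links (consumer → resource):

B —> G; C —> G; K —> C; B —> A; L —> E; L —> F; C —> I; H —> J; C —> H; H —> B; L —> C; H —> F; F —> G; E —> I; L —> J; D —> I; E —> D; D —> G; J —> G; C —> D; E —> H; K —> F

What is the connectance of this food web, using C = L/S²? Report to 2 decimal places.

The web has S = 12 species and L = 22 feeding links.
C = L / S² = 22 / 144 = 0.1528 ≈ 0.15.

C = 0.15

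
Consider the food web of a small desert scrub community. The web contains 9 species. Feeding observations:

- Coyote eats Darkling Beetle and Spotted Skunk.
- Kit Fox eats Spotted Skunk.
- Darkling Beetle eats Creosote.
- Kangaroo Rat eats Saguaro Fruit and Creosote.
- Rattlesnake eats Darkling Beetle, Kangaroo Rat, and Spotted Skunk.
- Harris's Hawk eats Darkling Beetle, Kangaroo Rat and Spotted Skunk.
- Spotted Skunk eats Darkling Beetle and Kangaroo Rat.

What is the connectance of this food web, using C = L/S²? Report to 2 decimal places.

C = 0.17

The web has S = 9 species and L = 14 feeding links.
C = L / S² = 14 / 81 = 0.1728 ≈ 0.17.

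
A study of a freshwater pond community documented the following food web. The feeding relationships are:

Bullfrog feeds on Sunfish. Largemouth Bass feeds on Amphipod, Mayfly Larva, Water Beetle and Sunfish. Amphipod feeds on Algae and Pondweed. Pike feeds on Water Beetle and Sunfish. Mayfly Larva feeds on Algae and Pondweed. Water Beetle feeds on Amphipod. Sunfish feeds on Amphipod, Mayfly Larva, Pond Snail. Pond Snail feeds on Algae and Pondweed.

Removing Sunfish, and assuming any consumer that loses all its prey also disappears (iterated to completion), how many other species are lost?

Remove Sunfish.
Round 1: Bullfrog (all prey gone) → extinct.
No further losses. Total secondary extinctions: 1.

1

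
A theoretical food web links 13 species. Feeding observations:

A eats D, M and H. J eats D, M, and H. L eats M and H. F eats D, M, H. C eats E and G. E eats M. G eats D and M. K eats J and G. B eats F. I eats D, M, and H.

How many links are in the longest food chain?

One longest chain: M → F → B.
It has 3 species and 2 links.

2 links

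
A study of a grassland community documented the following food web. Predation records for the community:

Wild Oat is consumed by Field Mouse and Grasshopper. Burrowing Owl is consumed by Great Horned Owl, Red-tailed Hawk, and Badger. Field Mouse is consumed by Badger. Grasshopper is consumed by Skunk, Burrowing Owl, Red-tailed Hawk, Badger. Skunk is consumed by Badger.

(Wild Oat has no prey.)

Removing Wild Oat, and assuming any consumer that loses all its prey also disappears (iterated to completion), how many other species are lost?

Remove Wild Oat.
Round 1: Field Mouse (all prey gone), Grasshopper (all prey gone) → extinct.
Round 2: Burrowing Owl (all prey gone), Skunk (all prey gone) → extinct.
Round 3: Red-tailed Hawk (all prey gone), Great Horned Owl (all prey gone), Badger (all prey gone) → extinct.
No further losses. Total secondary extinctions: 7.

7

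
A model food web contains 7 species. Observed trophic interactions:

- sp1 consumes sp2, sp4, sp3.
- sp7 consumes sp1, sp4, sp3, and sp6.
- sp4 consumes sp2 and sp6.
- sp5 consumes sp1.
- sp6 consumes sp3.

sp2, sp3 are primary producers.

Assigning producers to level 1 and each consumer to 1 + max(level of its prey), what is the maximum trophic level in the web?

Producers (level 1): sp2, sp3.
sp3 → sp6 → sp4 → sp1 → sp7 gives sp7 level 5.
No species has a prey at level 5, so no species reaches level 6.

5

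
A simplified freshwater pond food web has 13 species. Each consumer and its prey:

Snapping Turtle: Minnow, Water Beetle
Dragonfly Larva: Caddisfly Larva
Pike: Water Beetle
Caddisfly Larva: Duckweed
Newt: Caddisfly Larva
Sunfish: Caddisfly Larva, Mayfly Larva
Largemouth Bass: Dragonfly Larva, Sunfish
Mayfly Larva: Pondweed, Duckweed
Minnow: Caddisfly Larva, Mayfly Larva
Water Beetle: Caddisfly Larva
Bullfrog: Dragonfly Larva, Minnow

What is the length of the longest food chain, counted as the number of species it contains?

4 species

One longest chain: Duckweed → Caddisfly Larva → Water Beetle → Pike.
It has 4 species and 3 links.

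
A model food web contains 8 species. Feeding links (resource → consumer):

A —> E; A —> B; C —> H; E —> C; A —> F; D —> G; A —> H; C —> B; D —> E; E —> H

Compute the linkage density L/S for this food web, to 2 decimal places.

L/S = 1.25

There are L = 10 links among S = 8 species.
L/S = 10/8 = 1.2500 ≈ 1.25.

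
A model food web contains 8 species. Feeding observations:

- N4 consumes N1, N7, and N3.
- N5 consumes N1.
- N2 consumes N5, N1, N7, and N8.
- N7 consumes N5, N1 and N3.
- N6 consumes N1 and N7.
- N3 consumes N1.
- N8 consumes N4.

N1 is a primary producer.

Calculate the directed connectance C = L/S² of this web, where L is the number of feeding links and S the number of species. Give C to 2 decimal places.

The web has S = 8 species and L = 15 feeding links.
C = L / S² = 15 / 64 = 0.2344 ≈ 0.23.

C = 0.23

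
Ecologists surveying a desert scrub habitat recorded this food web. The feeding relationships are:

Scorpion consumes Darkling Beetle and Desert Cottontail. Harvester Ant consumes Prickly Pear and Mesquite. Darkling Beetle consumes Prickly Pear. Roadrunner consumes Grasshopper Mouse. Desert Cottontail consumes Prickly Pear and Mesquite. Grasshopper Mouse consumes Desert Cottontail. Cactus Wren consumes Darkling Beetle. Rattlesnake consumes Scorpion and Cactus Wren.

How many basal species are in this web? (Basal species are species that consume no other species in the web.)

2

Basal species (no prey listed): Prickly Pear, Mesquite.
Count: 2.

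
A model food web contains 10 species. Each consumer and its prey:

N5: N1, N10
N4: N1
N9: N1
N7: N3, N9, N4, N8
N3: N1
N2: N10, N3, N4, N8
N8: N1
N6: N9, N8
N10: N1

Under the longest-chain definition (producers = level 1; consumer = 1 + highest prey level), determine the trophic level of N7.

N1 is a producer → level 1.
N3 eats N1 → level 2.
N7 eats N3 (level 2); other prey at levels: N9 2, N4 2, N8 2 → level 3.

Trophic level 3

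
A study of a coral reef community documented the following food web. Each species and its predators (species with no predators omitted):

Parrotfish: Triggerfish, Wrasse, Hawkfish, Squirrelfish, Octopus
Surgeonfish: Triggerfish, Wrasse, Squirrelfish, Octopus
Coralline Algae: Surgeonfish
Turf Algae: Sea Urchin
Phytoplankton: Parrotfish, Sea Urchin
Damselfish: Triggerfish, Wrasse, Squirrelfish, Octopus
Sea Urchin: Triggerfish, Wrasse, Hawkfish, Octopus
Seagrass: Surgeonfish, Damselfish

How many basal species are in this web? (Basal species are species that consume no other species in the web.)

4

Basal species (no prey listed): Seagrass, Coralline Algae, Turf Algae, Phytoplankton.
Count: 4.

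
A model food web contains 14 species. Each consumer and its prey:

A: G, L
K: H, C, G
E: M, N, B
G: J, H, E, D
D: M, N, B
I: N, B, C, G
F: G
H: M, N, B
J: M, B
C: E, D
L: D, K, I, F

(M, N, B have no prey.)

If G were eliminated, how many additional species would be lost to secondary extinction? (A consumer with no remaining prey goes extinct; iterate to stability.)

Remove G.
Round 1: F (all prey gone) → extinct.
No further losses. Total secondary extinctions: 1.

1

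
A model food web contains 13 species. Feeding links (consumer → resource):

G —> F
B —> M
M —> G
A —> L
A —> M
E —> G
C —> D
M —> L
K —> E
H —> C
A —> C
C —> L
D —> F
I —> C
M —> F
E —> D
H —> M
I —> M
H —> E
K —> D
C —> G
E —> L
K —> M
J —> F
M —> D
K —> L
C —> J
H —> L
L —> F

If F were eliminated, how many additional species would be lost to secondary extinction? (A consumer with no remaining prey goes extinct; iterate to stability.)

Remove F.
Round 1: J (all prey gone), L (all prey gone), G (all prey gone), D (all prey gone) → extinct.
Round 2: C (all prey gone), M (all prey gone), E (all prey gone) → extinct.
Round 3: K (all prey gone), B (all prey gone), I (all prey gone), H (all prey gone), A (all prey gone) → extinct.
No further losses. Total secondary extinctions: 12.

12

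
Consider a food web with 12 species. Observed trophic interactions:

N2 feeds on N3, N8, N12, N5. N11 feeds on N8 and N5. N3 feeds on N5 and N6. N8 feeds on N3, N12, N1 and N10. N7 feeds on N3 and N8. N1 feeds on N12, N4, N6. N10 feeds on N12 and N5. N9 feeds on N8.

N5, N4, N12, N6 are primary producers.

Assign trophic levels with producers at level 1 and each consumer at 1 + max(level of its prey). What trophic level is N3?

N5 is a producer → level 1.
N3 eats N5 (level 1); other prey at levels: N6 1 → level 2.

Trophic level 2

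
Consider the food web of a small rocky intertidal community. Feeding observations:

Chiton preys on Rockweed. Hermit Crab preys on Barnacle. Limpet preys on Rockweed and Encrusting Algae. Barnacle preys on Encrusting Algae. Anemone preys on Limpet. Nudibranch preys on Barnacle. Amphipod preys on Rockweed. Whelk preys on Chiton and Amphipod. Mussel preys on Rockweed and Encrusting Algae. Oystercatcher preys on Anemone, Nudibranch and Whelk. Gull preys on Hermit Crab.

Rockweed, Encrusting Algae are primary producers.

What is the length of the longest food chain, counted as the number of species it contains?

4 species

One longest chain: Encrusting Algae → Barnacle → Nudibranch → Oystercatcher.
It has 4 species and 3 links.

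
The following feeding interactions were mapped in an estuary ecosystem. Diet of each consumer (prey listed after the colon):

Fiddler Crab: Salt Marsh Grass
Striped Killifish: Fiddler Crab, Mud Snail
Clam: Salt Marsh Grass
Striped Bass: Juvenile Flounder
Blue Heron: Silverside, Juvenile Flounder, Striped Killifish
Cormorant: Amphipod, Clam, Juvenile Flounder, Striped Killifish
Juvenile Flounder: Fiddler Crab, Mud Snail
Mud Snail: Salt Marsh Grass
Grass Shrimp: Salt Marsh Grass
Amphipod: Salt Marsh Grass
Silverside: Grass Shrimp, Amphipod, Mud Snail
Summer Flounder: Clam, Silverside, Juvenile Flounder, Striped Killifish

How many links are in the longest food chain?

One longest chain: Salt Marsh Grass → Fiddler Crab → Striped Killifish → Blue Heron.
It has 4 species and 3 links.

3 links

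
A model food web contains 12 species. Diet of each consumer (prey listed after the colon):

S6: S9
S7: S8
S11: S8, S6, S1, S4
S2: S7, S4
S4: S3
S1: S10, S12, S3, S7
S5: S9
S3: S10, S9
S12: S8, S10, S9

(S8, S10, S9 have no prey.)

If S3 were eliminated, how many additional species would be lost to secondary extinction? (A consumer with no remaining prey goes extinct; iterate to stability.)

Remove S3.
Round 1: S4 (all prey gone) → extinct.
No further losses. Total secondary extinctions: 1.

1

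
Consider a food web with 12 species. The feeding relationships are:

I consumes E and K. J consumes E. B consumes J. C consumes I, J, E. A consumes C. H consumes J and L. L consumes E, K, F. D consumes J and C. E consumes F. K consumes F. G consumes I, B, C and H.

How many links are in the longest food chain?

4 links

One longest chain: F → K → I → C → A.
It has 5 species and 4 links.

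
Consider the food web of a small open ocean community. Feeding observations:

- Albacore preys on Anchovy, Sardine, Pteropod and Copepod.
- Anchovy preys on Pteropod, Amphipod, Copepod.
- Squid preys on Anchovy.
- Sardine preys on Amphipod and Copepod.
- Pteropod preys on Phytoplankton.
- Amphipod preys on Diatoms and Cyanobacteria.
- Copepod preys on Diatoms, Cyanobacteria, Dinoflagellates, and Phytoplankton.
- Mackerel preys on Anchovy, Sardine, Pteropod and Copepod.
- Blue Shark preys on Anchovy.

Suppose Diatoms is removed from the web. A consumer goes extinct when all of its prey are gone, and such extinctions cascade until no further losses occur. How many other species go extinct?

Remove Diatoms.
Every predator of it retains at least one other prey: Amphipod still has Cyanobacteria; Copepod still has Phytoplankton, Cyanobacteria, Dinoflagellates.
No consumer loses all prey, so no secondary extinctions occur.

0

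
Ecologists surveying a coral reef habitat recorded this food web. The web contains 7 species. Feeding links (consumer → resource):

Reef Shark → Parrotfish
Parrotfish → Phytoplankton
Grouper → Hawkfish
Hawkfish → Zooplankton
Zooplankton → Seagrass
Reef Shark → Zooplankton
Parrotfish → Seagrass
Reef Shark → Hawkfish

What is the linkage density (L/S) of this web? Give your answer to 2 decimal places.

There are L = 8 links among S = 7 species.
L/S = 8/7 = 1.1429 ≈ 1.14.

L/S = 1.14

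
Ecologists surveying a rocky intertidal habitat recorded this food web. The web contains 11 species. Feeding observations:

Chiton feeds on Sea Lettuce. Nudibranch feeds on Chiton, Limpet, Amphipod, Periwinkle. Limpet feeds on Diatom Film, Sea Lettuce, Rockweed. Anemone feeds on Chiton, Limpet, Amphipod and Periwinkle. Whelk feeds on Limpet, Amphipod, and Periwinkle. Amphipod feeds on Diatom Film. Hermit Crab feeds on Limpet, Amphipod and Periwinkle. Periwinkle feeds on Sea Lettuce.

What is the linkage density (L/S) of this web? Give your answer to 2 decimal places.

L/S = 1.82

There are L = 20 links among S = 11 species.
L/S = 20/11 = 1.8182 ≈ 1.82.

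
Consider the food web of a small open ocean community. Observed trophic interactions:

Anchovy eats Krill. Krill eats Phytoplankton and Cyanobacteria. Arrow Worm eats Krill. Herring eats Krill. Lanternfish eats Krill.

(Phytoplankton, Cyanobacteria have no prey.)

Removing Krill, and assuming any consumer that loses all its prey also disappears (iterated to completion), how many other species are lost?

4

Remove Krill.
Round 1: Arrow Worm (all prey gone), Anchovy (all prey gone), Lanternfish (all prey gone), Herring (all prey gone) → extinct.
No further losses. Total secondary extinctions: 4.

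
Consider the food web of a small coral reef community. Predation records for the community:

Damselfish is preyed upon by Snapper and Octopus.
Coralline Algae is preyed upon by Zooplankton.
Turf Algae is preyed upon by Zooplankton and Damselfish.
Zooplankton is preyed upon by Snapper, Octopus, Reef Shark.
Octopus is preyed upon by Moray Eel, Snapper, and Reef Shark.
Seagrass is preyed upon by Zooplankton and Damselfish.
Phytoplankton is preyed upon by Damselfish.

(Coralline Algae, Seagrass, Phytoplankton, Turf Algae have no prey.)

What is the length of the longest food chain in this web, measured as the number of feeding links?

3 links

One longest chain: Coralline Algae → Zooplankton → Octopus → Moray Eel.
It has 4 species and 3 links.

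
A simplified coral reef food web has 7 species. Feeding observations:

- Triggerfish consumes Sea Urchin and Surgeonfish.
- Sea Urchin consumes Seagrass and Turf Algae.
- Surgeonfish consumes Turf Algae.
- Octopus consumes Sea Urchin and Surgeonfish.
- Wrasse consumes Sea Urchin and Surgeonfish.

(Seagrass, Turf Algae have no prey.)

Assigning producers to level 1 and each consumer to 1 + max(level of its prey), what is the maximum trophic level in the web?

Producers (level 1): Seagrass, Turf Algae.
Seagrass → Sea Urchin → Octopus gives Octopus level 3.
No species has a prey at level 3, so no species reaches level 4.

3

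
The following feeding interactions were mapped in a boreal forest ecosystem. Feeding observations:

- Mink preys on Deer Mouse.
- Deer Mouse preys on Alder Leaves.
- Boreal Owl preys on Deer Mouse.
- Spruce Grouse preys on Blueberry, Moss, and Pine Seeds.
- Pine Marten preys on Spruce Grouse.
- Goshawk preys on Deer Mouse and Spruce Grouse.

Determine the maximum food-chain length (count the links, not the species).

2 links

One longest chain: Alder Leaves → Deer Mouse → Mink.
It has 3 species and 2 links.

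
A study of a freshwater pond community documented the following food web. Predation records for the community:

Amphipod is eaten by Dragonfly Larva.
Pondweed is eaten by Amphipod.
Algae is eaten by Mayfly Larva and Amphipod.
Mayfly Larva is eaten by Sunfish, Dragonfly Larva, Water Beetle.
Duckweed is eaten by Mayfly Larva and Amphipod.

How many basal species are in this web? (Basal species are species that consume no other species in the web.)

3

Basal species (no prey listed): Pondweed, Duckweed, Algae.
Count: 3.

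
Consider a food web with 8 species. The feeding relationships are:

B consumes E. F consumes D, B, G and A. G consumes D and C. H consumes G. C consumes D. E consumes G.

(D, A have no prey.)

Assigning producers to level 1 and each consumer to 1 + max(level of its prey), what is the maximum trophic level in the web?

6

Producers (level 1): D, A.
D → C → G → E → B → F gives F level 6.
No species has a prey at level 6, so no species reaches level 7.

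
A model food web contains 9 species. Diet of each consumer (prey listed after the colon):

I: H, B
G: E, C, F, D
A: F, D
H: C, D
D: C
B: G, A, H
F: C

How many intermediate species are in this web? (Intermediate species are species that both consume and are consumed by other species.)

6

Intermediate species (has both prey and predators): F, D, G, A, H, B.
Count: 6.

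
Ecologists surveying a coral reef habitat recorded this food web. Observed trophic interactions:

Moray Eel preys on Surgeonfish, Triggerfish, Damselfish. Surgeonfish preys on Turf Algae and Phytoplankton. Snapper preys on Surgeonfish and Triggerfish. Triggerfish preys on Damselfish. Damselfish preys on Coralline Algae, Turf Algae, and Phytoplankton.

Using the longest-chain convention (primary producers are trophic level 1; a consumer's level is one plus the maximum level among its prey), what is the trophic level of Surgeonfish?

Trophic level 2

Turf Algae is a producer → level 1.
Surgeonfish eats Turf Algae (level 1); other prey at levels: Phytoplankton 1 → level 2.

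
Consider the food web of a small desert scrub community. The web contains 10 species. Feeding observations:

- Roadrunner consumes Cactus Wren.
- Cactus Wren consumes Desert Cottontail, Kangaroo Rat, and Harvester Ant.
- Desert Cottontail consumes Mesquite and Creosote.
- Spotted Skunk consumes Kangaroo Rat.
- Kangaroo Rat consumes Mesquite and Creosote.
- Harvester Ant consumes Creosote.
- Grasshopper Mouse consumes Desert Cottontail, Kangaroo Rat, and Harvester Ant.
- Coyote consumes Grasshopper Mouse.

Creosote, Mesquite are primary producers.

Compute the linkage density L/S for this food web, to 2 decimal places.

There are L = 14 links among S = 10 species.
L/S = 14/10 = 1.4000 ≈ 1.40.

L/S = 1.40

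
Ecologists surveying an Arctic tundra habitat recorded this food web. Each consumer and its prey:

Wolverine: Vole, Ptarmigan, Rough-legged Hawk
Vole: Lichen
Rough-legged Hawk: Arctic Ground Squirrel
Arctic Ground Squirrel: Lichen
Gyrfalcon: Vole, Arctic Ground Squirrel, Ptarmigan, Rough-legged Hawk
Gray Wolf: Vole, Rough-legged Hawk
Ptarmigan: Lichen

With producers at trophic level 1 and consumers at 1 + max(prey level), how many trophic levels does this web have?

4

Producers (level 1): Lichen.
Lichen → Arctic Ground Squirrel → Rough-legged Hawk → Gyrfalcon gives Gyrfalcon level 4.
No species has a prey at level 4, so no species reaches level 5.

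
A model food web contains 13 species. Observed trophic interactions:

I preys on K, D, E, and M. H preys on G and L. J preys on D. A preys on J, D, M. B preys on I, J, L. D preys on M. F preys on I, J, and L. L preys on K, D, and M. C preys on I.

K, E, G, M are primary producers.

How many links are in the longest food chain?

3 links

One longest chain: M → D → L → H.
It has 4 species and 3 links.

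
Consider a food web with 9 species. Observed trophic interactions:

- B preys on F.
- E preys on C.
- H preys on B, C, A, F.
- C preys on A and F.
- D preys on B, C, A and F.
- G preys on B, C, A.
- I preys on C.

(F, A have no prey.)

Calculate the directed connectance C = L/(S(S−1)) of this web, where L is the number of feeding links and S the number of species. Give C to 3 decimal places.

The web has S = 9 species and L = 16 feeding links.
C = L / (S(S−1)) = 16 / 72 = 0.2222 ≈ 0.222.

C = 0.222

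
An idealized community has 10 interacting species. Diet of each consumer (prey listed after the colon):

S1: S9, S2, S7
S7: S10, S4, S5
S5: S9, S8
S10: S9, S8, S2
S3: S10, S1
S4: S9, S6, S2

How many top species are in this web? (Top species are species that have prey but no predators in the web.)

Top species (has prey, but nothing eats it): S3.
Count: 1.

1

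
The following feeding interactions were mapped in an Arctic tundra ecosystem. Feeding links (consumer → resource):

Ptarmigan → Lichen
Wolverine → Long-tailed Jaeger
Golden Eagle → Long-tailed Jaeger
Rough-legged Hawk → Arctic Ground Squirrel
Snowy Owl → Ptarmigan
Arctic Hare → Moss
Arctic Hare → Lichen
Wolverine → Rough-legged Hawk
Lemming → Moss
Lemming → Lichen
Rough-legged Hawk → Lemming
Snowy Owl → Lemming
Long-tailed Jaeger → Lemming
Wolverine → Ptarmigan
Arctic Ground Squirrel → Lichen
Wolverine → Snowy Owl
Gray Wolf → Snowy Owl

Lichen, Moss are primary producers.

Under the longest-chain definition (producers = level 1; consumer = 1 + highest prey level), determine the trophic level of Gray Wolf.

Trophic level 4

Lichen is a producer → level 1.
Lemming eats Lichen (level 1); other prey at levels: Moss 1 → level 2.
Snowy Owl eats Lemming (level 2); other prey at levels: Ptarmigan 2 → level 3.
Gray Wolf eats Snowy Owl → level 4.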